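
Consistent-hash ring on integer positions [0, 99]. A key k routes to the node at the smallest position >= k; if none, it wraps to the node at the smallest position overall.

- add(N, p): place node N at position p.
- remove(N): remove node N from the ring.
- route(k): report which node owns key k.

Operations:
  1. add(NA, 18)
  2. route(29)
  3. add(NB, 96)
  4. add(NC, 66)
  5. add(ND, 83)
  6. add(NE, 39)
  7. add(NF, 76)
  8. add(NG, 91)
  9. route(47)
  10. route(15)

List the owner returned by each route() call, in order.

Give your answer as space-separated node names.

Op 1: add NA@18 -> ring=[18:NA]
Op 2: route key 29: none >= 29, wrap to smallest pos 18 -> NA
Op 3: add NB@96 -> ring=[18:NA,96:NB]
Op 4: add NC@66 -> ring=[18:NA,66:NC,96:NB]
Op 5: add ND@83 -> ring=[18:NA,66:NC,83:ND,96:NB]
Op 6: add NE@39 -> ring=[18:NA,39:NE,66:NC,83:ND,96:NB]
Op 7: add NF@76 -> ring=[18:NA,39:NE,66:NC,76:NF,83:ND,96:NB]
Op 8: add NG@91 -> ring=[18:NA,39:NE,66:NC,76:NF,83:ND,91:NG,96:NB]
Op 9: route key 47: smallest pos >= 47 is 66 -> NC
Op 10: route key 15: smallest pos >= 15 is 18 -> NA

Answer: NA NC NA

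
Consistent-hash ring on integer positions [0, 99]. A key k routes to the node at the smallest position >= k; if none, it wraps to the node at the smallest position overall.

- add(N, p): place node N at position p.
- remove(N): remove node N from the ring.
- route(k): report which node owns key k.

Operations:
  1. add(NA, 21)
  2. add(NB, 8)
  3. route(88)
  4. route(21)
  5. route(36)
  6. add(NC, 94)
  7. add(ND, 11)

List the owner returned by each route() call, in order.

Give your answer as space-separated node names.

Answer: NB NA NB

Derivation:
Op 1: add NA@21 -> ring=[21:NA]
Op 2: add NB@8 -> ring=[8:NB,21:NA]
Op 3: route key 88: none >= 88, wrap to smallest pos 8 -> NB
Op 4: route key 21: smallest pos >= 21 is 21 -> NA
Op 5: route key 36: none >= 36, wrap to smallest pos 8 -> NB
Op 6: add NC@94 -> ring=[8:NB,21:NA,94:NC]
Op 7: add ND@11 -> ring=[8:NB,11:ND,21:NA,94:NC]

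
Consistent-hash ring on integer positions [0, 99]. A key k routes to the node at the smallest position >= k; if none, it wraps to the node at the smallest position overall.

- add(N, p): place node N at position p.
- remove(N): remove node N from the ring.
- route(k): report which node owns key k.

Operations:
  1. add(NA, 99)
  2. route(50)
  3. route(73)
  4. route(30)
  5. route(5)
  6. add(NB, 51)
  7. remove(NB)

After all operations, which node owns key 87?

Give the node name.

Answer: NA

Derivation:
Op 1: add NA@99 -> ring=[99:NA]
Op 2: route key 50: smallest pos >= 50 is 99 -> NA
Op 3: route key 73: smallest pos >= 73 is 99 -> NA
Op 4: route key 30: smallest pos >= 30 is 99 -> NA
Op 5: route key 5: smallest pos >= 5 is 99 -> NA
Op 6: add NB@51 -> ring=[51:NB,99:NA]
Op 7: remove NB -> ring=[99:NA]
Final route key 87: smallest pos >= 87 is 99 -> NA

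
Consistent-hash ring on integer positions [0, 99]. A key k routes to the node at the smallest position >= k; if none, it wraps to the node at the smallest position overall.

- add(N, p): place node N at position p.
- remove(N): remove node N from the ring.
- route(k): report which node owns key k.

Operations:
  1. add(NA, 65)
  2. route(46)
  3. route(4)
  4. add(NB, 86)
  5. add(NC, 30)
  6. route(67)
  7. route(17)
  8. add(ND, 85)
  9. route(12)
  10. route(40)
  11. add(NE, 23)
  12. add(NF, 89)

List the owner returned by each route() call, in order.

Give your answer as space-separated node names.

Answer: NA NA NB NC NC NA

Derivation:
Op 1: add NA@65 -> ring=[65:NA]
Op 2: route key 46: smallest pos >= 46 is 65 -> NA
Op 3: route key 4: smallest pos >= 4 is 65 -> NA
Op 4: add NB@86 -> ring=[65:NA,86:NB]
Op 5: add NC@30 -> ring=[30:NC,65:NA,86:NB]
Op 6: route key 67: smallest pos >= 67 is 86 -> NB
Op 7: route key 17: smallest pos >= 17 is 30 -> NC
Op 8: add ND@85 -> ring=[30:NC,65:NA,85:ND,86:NB]
Op 9: route key 12: smallest pos >= 12 is 30 -> NC
Op 10: route key 40: smallest pos >= 40 is 65 -> NA
Op 11: add NE@23 -> ring=[23:NE,30:NC,65:NA,85:ND,86:NB]
Op 12: add NF@89 -> ring=[23:NE,30:NC,65:NA,85:ND,86:NB,89:NF]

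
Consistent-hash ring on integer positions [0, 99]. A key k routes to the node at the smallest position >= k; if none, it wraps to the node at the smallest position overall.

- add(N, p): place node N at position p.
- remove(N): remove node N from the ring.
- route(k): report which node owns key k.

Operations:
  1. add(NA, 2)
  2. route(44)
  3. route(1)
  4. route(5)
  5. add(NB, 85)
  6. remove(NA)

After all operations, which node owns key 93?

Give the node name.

Answer: NB

Derivation:
Op 1: add NA@2 -> ring=[2:NA]
Op 2: route key 44: none >= 44, wrap to smallest pos 2 -> NA
Op 3: route key 1: smallest pos >= 1 is 2 -> NA
Op 4: route key 5: none >= 5, wrap to smallest pos 2 -> NA
Op 5: add NB@85 -> ring=[2:NA,85:NB]
Op 6: remove NA -> ring=[85:NB]
Final route key 93: none >= 93, wrap to smallest pos 85 -> NB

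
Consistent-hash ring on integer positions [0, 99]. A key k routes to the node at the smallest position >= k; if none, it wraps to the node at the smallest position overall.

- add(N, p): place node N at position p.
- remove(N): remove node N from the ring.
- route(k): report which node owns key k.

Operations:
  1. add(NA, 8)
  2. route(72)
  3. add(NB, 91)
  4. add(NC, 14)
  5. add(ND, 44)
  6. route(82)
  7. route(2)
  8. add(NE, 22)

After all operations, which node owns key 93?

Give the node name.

Answer: NA

Derivation:
Op 1: add NA@8 -> ring=[8:NA]
Op 2: route key 72: none >= 72, wrap to smallest pos 8 -> NA
Op 3: add NB@91 -> ring=[8:NA,91:NB]
Op 4: add NC@14 -> ring=[8:NA,14:NC,91:NB]
Op 5: add ND@44 -> ring=[8:NA,14:NC,44:ND,91:NB]
Op 6: route key 82: smallest pos >= 82 is 91 -> NB
Op 7: route key 2: smallest pos >= 2 is 8 -> NA
Op 8: add NE@22 -> ring=[8:NA,14:NC,22:NE,44:ND,91:NB]
Final route key 93: none >= 93, wrap to smallest pos 8 -> NA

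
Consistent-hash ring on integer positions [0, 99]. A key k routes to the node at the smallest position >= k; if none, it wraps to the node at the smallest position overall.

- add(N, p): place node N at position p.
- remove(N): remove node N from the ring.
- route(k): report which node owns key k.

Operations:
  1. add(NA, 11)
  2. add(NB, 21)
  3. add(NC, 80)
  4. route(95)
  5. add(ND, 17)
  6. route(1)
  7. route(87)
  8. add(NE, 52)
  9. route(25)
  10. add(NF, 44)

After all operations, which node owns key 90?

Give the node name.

Answer: NA

Derivation:
Op 1: add NA@11 -> ring=[11:NA]
Op 2: add NB@21 -> ring=[11:NA,21:NB]
Op 3: add NC@80 -> ring=[11:NA,21:NB,80:NC]
Op 4: route key 95: none >= 95, wrap to smallest pos 11 -> NA
Op 5: add ND@17 -> ring=[11:NA,17:ND,21:NB,80:NC]
Op 6: route key 1: smallest pos >= 1 is 11 -> NA
Op 7: route key 87: none >= 87, wrap to smallest pos 11 -> NA
Op 8: add NE@52 -> ring=[11:NA,17:ND,21:NB,52:NE,80:NC]
Op 9: route key 25: smallest pos >= 25 is 52 -> NE
Op 10: add NF@44 -> ring=[11:NA,17:ND,21:NB,44:NF,52:NE,80:NC]
Final route key 90: none >= 90, wrap to smallest pos 11 -> NA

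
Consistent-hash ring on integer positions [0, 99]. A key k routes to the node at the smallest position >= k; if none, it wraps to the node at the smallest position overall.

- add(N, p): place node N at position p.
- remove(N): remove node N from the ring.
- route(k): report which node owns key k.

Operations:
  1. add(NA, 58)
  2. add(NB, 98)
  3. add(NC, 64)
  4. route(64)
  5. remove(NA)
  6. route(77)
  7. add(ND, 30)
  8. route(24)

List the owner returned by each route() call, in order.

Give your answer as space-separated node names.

Answer: NC NB ND

Derivation:
Op 1: add NA@58 -> ring=[58:NA]
Op 2: add NB@98 -> ring=[58:NA,98:NB]
Op 3: add NC@64 -> ring=[58:NA,64:NC,98:NB]
Op 4: route key 64: smallest pos >= 64 is 64 -> NC
Op 5: remove NA -> ring=[64:NC,98:NB]
Op 6: route key 77: smallest pos >= 77 is 98 -> NB
Op 7: add ND@30 -> ring=[30:ND,64:NC,98:NB]
Op 8: route key 24: smallest pos >= 24 is 30 -> ND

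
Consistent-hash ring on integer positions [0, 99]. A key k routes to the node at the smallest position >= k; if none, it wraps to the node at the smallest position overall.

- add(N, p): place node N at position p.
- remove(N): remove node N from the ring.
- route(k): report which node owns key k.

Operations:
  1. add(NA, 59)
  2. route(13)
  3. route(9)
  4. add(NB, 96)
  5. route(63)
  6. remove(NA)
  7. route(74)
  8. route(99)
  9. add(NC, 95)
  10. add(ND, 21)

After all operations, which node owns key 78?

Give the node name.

Op 1: add NA@59 -> ring=[59:NA]
Op 2: route key 13: smallest pos >= 13 is 59 -> NA
Op 3: route key 9: smallest pos >= 9 is 59 -> NA
Op 4: add NB@96 -> ring=[59:NA,96:NB]
Op 5: route key 63: smallest pos >= 63 is 96 -> NB
Op 6: remove NA -> ring=[96:NB]
Op 7: route key 74: smallest pos >= 74 is 96 -> NB
Op 8: route key 99: none >= 99, wrap to smallest pos 96 -> NB
Op 9: add NC@95 -> ring=[95:NC,96:NB]
Op 10: add ND@21 -> ring=[21:ND,95:NC,96:NB]
Final route key 78: smallest pos >= 78 is 95 -> NC

Answer: NC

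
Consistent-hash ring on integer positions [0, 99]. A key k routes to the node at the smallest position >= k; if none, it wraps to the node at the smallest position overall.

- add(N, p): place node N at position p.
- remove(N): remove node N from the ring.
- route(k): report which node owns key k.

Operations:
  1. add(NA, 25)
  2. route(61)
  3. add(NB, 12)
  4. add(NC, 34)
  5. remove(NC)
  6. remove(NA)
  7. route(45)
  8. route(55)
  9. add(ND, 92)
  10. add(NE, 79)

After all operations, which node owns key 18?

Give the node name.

Answer: NE

Derivation:
Op 1: add NA@25 -> ring=[25:NA]
Op 2: route key 61: none >= 61, wrap to smallest pos 25 -> NA
Op 3: add NB@12 -> ring=[12:NB,25:NA]
Op 4: add NC@34 -> ring=[12:NB,25:NA,34:NC]
Op 5: remove NC -> ring=[12:NB,25:NA]
Op 6: remove NA -> ring=[12:NB]
Op 7: route key 45: none >= 45, wrap to smallest pos 12 -> NB
Op 8: route key 55: none >= 55, wrap to smallest pos 12 -> NB
Op 9: add ND@92 -> ring=[12:NB,92:ND]
Op 10: add NE@79 -> ring=[12:NB,79:NE,92:ND]
Final route key 18: smallest pos >= 18 is 79 -> NE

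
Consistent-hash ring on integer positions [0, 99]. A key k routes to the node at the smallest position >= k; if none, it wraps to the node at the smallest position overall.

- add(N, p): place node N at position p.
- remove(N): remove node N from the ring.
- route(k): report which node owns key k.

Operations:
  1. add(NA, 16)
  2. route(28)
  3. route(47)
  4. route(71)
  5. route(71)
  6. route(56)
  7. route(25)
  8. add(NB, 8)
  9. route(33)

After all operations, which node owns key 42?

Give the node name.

Answer: NB

Derivation:
Op 1: add NA@16 -> ring=[16:NA]
Op 2: route key 28: none >= 28, wrap to smallest pos 16 -> NA
Op 3: route key 47: none >= 47, wrap to smallest pos 16 -> NA
Op 4: route key 71: none >= 71, wrap to smallest pos 16 -> NA
Op 5: route key 71: none >= 71, wrap to smallest pos 16 -> NA
Op 6: route key 56: none >= 56, wrap to smallest pos 16 -> NA
Op 7: route key 25: none >= 25, wrap to smallest pos 16 -> NA
Op 8: add NB@8 -> ring=[8:NB,16:NA]
Op 9: route key 33: none >= 33, wrap to smallest pos 8 -> NB
Final route key 42: none >= 42, wrap to smallest pos 8 -> NB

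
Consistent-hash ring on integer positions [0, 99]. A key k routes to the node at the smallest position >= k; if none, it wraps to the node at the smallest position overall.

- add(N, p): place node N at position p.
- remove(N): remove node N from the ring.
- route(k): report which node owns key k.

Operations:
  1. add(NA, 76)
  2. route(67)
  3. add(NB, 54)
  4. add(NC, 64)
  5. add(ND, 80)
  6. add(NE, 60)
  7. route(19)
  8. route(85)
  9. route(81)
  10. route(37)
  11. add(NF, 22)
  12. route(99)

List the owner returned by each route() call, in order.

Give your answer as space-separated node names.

Answer: NA NB NB NB NB NF

Derivation:
Op 1: add NA@76 -> ring=[76:NA]
Op 2: route key 67: smallest pos >= 67 is 76 -> NA
Op 3: add NB@54 -> ring=[54:NB,76:NA]
Op 4: add NC@64 -> ring=[54:NB,64:NC,76:NA]
Op 5: add ND@80 -> ring=[54:NB,64:NC,76:NA,80:ND]
Op 6: add NE@60 -> ring=[54:NB,60:NE,64:NC,76:NA,80:ND]
Op 7: route key 19: smallest pos >= 19 is 54 -> NB
Op 8: route key 85: none >= 85, wrap to smallest pos 54 -> NB
Op 9: route key 81: none >= 81, wrap to smallest pos 54 -> NB
Op 10: route key 37: smallest pos >= 37 is 54 -> NB
Op 11: add NF@22 -> ring=[22:NF,54:NB,60:NE,64:NC,76:NA,80:ND]
Op 12: route key 99: none >= 99, wrap to smallest pos 22 -> NF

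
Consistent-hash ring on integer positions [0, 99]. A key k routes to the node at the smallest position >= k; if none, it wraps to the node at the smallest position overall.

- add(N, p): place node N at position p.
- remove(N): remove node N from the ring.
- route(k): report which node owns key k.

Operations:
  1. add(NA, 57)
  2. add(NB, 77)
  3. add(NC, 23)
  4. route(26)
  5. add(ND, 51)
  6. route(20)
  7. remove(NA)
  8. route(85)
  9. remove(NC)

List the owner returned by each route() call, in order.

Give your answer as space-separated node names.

Op 1: add NA@57 -> ring=[57:NA]
Op 2: add NB@77 -> ring=[57:NA,77:NB]
Op 3: add NC@23 -> ring=[23:NC,57:NA,77:NB]
Op 4: route key 26: smallest pos >= 26 is 57 -> NA
Op 5: add ND@51 -> ring=[23:NC,51:ND,57:NA,77:NB]
Op 6: route key 20: smallest pos >= 20 is 23 -> NC
Op 7: remove NA -> ring=[23:NC,51:ND,77:NB]
Op 8: route key 85: none >= 85, wrap to smallest pos 23 -> NC
Op 9: remove NC -> ring=[51:ND,77:NB]

Answer: NA NC NC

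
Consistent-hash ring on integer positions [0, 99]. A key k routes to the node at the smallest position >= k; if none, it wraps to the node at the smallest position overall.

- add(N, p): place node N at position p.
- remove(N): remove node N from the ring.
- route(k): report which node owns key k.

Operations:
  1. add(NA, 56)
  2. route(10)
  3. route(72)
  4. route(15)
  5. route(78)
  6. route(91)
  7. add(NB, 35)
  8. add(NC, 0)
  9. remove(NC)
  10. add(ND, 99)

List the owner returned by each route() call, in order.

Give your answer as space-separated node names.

Op 1: add NA@56 -> ring=[56:NA]
Op 2: route key 10: smallest pos >= 10 is 56 -> NA
Op 3: route key 72: none >= 72, wrap to smallest pos 56 -> NA
Op 4: route key 15: smallest pos >= 15 is 56 -> NA
Op 5: route key 78: none >= 78, wrap to smallest pos 56 -> NA
Op 6: route key 91: none >= 91, wrap to smallest pos 56 -> NA
Op 7: add NB@35 -> ring=[35:NB,56:NA]
Op 8: add NC@0 -> ring=[0:NC,35:NB,56:NA]
Op 9: remove NC -> ring=[35:NB,56:NA]
Op 10: add ND@99 -> ring=[35:NB,56:NA,99:ND]

Answer: NA NA NA NA NA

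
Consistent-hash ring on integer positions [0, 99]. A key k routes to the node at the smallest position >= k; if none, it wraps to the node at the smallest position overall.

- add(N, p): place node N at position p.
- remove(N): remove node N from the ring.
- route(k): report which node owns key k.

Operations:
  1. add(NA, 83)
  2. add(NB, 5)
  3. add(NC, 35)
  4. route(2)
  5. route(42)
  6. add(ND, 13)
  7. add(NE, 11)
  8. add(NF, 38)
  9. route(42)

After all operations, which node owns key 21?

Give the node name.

Answer: NC

Derivation:
Op 1: add NA@83 -> ring=[83:NA]
Op 2: add NB@5 -> ring=[5:NB,83:NA]
Op 3: add NC@35 -> ring=[5:NB,35:NC,83:NA]
Op 4: route key 2: smallest pos >= 2 is 5 -> NB
Op 5: route key 42: smallest pos >= 42 is 83 -> NA
Op 6: add ND@13 -> ring=[5:NB,13:ND,35:NC,83:NA]
Op 7: add NE@11 -> ring=[5:NB,11:NE,13:ND,35:NC,83:NA]
Op 8: add NF@38 -> ring=[5:NB,11:NE,13:ND,35:NC,38:NF,83:NA]
Op 9: route key 42: smallest pos >= 42 is 83 -> NA
Final route key 21: smallest pos >= 21 is 35 -> NC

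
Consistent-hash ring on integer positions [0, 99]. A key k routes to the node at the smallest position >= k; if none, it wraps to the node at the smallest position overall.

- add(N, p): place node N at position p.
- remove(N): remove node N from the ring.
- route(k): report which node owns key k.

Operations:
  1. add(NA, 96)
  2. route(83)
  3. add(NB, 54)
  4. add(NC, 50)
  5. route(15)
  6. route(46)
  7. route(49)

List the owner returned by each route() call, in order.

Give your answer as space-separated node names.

Op 1: add NA@96 -> ring=[96:NA]
Op 2: route key 83: smallest pos >= 83 is 96 -> NA
Op 3: add NB@54 -> ring=[54:NB,96:NA]
Op 4: add NC@50 -> ring=[50:NC,54:NB,96:NA]
Op 5: route key 15: smallest pos >= 15 is 50 -> NC
Op 6: route key 46: smallest pos >= 46 is 50 -> NC
Op 7: route key 49: smallest pos >= 49 is 50 -> NC

Answer: NA NC NC NC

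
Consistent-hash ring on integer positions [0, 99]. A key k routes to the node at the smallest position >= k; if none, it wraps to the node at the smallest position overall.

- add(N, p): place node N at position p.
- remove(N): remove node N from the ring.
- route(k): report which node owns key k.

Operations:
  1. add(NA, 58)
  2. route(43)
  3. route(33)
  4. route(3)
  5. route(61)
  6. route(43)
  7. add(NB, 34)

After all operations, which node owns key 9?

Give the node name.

Answer: NB

Derivation:
Op 1: add NA@58 -> ring=[58:NA]
Op 2: route key 43: smallest pos >= 43 is 58 -> NA
Op 3: route key 33: smallest pos >= 33 is 58 -> NA
Op 4: route key 3: smallest pos >= 3 is 58 -> NA
Op 5: route key 61: none >= 61, wrap to smallest pos 58 -> NA
Op 6: route key 43: smallest pos >= 43 is 58 -> NA
Op 7: add NB@34 -> ring=[34:NB,58:NA]
Final route key 9: smallest pos >= 9 is 34 -> NB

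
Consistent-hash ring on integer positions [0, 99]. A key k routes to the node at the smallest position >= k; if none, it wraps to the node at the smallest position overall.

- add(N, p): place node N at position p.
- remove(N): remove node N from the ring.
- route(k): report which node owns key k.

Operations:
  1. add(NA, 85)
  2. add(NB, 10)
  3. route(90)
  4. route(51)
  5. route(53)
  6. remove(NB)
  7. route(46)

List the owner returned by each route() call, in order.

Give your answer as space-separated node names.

Answer: NB NA NA NA

Derivation:
Op 1: add NA@85 -> ring=[85:NA]
Op 2: add NB@10 -> ring=[10:NB,85:NA]
Op 3: route key 90: none >= 90, wrap to smallest pos 10 -> NB
Op 4: route key 51: smallest pos >= 51 is 85 -> NA
Op 5: route key 53: smallest pos >= 53 is 85 -> NA
Op 6: remove NB -> ring=[85:NA]
Op 7: route key 46: smallest pos >= 46 is 85 -> NA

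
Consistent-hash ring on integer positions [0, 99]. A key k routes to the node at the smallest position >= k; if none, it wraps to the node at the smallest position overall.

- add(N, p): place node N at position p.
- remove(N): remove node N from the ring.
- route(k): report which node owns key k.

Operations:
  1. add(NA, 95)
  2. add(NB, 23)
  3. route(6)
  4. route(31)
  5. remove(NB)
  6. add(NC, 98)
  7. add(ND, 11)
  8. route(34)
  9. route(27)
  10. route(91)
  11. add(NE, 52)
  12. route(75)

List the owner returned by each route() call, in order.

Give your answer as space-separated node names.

Op 1: add NA@95 -> ring=[95:NA]
Op 2: add NB@23 -> ring=[23:NB,95:NA]
Op 3: route key 6: smallest pos >= 6 is 23 -> NB
Op 4: route key 31: smallest pos >= 31 is 95 -> NA
Op 5: remove NB -> ring=[95:NA]
Op 6: add NC@98 -> ring=[95:NA,98:NC]
Op 7: add ND@11 -> ring=[11:ND,95:NA,98:NC]
Op 8: route key 34: smallest pos >= 34 is 95 -> NA
Op 9: route key 27: smallest pos >= 27 is 95 -> NA
Op 10: route key 91: smallest pos >= 91 is 95 -> NA
Op 11: add NE@52 -> ring=[11:ND,52:NE,95:NA,98:NC]
Op 12: route key 75: smallest pos >= 75 is 95 -> NA

Answer: NB NA NA NA NA NA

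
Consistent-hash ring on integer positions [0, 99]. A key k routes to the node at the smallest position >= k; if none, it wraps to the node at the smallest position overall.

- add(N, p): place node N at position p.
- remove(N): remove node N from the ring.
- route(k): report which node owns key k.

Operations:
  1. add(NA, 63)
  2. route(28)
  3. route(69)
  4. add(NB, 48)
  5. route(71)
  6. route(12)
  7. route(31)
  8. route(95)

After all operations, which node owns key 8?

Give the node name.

Answer: NB

Derivation:
Op 1: add NA@63 -> ring=[63:NA]
Op 2: route key 28: smallest pos >= 28 is 63 -> NA
Op 3: route key 69: none >= 69, wrap to smallest pos 63 -> NA
Op 4: add NB@48 -> ring=[48:NB,63:NA]
Op 5: route key 71: none >= 71, wrap to smallest pos 48 -> NB
Op 6: route key 12: smallest pos >= 12 is 48 -> NB
Op 7: route key 31: smallest pos >= 31 is 48 -> NB
Op 8: route key 95: none >= 95, wrap to smallest pos 48 -> NB
Final route key 8: smallest pos >= 8 is 48 -> NB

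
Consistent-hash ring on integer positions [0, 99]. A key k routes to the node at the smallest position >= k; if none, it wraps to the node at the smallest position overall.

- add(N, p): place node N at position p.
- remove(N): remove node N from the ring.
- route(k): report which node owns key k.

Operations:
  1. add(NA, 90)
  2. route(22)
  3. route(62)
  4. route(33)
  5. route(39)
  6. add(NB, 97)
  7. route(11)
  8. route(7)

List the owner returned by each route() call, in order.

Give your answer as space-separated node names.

Answer: NA NA NA NA NA NA

Derivation:
Op 1: add NA@90 -> ring=[90:NA]
Op 2: route key 22: smallest pos >= 22 is 90 -> NA
Op 3: route key 62: smallest pos >= 62 is 90 -> NA
Op 4: route key 33: smallest pos >= 33 is 90 -> NA
Op 5: route key 39: smallest pos >= 39 is 90 -> NA
Op 6: add NB@97 -> ring=[90:NA,97:NB]
Op 7: route key 11: smallest pos >= 11 is 90 -> NA
Op 8: route key 7: smallest pos >= 7 is 90 -> NA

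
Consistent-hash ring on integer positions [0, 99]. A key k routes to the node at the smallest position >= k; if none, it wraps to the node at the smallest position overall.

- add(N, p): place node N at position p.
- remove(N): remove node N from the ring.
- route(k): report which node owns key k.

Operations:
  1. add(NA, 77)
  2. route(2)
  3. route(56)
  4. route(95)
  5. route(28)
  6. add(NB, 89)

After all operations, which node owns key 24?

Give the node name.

Answer: NA

Derivation:
Op 1: add NA@77 -> ring=[77:NA]
Op 2: route key 2: smallest pos >= 2 is 77 -> NA
Op 3: route key 56: smallest pos >= 56 is 77 -> NA
Op 4: route key 95: none >= 95, wrap to smallest pos 77 -> NA
Op 5: route key 28: smallest pos >= 28 is 77 -> NA
Op 6: add NB@89 -> ring=[77:NA,89:NB]
Final route key 24: smallest pos >= 24 is 77 -> NA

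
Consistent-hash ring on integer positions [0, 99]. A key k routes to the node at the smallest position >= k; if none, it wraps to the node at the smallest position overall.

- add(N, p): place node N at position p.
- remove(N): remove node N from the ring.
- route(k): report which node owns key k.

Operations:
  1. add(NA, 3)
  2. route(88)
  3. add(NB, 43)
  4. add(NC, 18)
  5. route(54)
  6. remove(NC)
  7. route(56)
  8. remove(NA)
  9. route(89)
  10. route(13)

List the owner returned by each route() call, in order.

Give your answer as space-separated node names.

Op 1: add NA@3 -> ring=[3:NA]
Op 2: route key 88: none >= 88, wrap to smallest pos 3 -> NA
Op 3: add NB@43 -> ring=[3:NA,43:NB]
Op 4: add NC@18 -> ring=[3:NA,18:NC,43:NB]
Op 5: route key 54: none >= 54, wrap to smallest pos 3 -> NA
Op 6: remove NC -> ring=[3:NA,43:NB]
Op 7: route key 56: none >= 56, wrap to smallest pos 3 -> NA
Op 8: remove NA -> ring=[43:NB]
Op 9: route key 89: none >= 89, wrap to smallest pos 43 -> NB
Op 10: route key 13: smallest pos >= 13 is 43 -> NB

Answer: NA NA NA NB NB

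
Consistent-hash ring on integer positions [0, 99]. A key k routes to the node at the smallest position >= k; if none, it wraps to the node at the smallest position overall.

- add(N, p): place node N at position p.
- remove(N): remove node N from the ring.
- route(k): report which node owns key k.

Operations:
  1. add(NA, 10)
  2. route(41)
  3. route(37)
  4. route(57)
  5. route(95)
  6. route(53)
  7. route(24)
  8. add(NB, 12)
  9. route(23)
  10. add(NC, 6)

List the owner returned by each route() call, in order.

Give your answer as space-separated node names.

Answer: NA NA NA NA NA NA NA

Derivation:
Op 1: add NA@10 -> ring=[10:NA]
Op 2: route key 41: none >= 41, wrap to smallest pos 10 -> NA
Op 3: route key 37: none >= 37, wrap to smallest pos 10 -> NA
Op 4: route key 57: none >= 57, wrap to smallest pos 10 -> NA
Op 5: route key 95: none >= 95, wrap to smallest pos 10 -> NA
Op 6: route key 53: none >= 53, wrap to smallest pos 10 -> NA
Op 7: route key 24: none >= 24, wrap to smallest pos 10 -> NA
Op 8: add NB@12 -> ring=[10:NA,12:NB]
Op 9: route key 23: none >= 23, wrap to smallest pos 10 -> NA
Op 10: add NC@6 -> ring=[6:NC,10:NA,12:NB]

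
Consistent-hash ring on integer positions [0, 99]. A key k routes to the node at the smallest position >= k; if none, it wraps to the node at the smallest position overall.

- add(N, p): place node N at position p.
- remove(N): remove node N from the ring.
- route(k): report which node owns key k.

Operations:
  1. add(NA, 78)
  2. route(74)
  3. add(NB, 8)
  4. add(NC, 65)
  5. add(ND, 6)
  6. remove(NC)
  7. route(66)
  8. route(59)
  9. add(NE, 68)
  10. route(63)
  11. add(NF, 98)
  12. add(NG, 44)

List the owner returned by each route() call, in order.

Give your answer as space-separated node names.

Answer: NA NA NA NE

Derivation:
Op 1: add NA@78 -> ring=[78:NA]
Op 2: route key 74: smallest pos >= 74 is 78 -> NA
Op 3: add NB@8 -> ring=[8:NB,78:NA]
Op 4: add NC@65 -> ring=[8:NB,65:NC,78:NA]
Op 5: add ND@6 -> ring=[6:ND,8:NB,65:NC,78:NA]
Op 6: remove NC -> ring=[6:ND,8:NB,78:NA]
Op 7: route key 66: smallest pos >= 66 is 78 -> NA
Op 8: route key 59: smallest pos >= 59 is 78 -> NA
Op 9: add NE@68 -> ring=[6:ND,8:NB,68:NE,78:NA]
Op 10: route key 63: smallest pos >= 63 is 68 -> NE
Op 11: add NF@98 -> ring=[6:ND,8:NB,68:NE,78:NA,98:NF]
Op 12: add NG@44 -> ring=[6:ND,8:NB,44:NG,68:NE,78:NA,98:NF]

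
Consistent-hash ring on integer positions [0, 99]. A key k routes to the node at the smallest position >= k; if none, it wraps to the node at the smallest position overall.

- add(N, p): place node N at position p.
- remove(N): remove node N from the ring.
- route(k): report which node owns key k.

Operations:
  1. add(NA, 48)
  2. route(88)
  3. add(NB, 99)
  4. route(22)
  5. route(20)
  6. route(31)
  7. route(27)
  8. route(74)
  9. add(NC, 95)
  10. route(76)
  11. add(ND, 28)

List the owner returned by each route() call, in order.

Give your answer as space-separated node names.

Answer: NA NA NA NA NA NB NC

Derivation:
Op 1: add NA@48 -> ring=[48:NA]
Op 2: route key 88: none >= 88, wrap to smallest pos 48 -> NA
Op 3: add NB@99 -> ring=[48:NA,99:NB]
Op 4: route key 22: smallest pos >= 22 is 48 -> NA
Op 5: route key 20: smallest pos >= 20 is 48 -> NA
Op 6: route key 31: smallest pos >= 31 is 48 -> NA
Op 7: route key 27: smallest pos >= 27 is 48 -> NA
Op 8: route key 74: smallest pos >= 74 is 99 -> NB
Op 9: add NC@95 -> ring=[48:NA,95:NC,99:NB]
Op 10: route key 76: smallest pos >= 76 is 95 -> NC
Op 11: add ND@28 -> ring=[28:ND,48:NA,95:NC,99:NB]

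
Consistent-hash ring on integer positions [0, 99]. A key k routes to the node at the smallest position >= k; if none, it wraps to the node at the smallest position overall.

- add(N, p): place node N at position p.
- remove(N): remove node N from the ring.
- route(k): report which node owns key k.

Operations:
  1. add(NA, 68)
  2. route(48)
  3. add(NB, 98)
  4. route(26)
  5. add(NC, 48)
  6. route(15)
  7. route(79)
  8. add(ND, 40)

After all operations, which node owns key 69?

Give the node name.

Answer: NB

Derivation:
Op 1: add NA@68 -> ring=[68:NA]
Op 2: route key 48: smallest pos >= 48 is 68 -> NA
Op 3: add NB@98 -> ring=[68:NA,98:NB]
Op 4: route key 26: smallest pos >= 26 is 68 -> NA
Op 5: add NC@48 -> ring=[48:NC,68:NA,98:NB]
Op 6: route key 15: smallest pos >= 15 is 48 -> NC
Op 7: route key 79: smallest pos >= 79 is 98 -> NB
Op 8: add ND@40 -> ring=[40:ND,48:NC,68:NA,98:NB]
Final route key 69: smallest pos >= 69 is 98 -> NB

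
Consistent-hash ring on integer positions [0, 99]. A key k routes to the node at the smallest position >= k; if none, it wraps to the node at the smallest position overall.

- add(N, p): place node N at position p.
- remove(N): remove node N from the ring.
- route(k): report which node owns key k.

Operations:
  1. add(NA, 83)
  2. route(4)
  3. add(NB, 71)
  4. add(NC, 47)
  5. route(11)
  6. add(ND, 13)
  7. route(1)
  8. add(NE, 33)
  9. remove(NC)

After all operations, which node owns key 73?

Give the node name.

Op 1: add NA@83 -> ring=[83:NA]
Op 2: route key 4: smallest pos >= 4 is 83 -> NA
Op 3: add NB@71 -> ring=[71:NB,83:NA]
Op 4: add NC@47 -> ring=[47:NC,71:NB,83:NA]
Op 5: route key 11: smallest pos >= 11 is 47 -> NC
Op 6: add ND@13 -> ring=[13:ND,47:NC,71:NB,83:NA]
Op 7: route key 1: smallest pos >= 1 is 13 -> ND
Op 8: add NE@33 -> ring=[13:ND,33:NE,47:NC,71:NB,83:NA]
Op 9: remove NC -> ring=[13:ND,33:NE,71:NB,83:NA]
Final route key 73: smallest pos >= 73 is 83 -> NA

Answer: NA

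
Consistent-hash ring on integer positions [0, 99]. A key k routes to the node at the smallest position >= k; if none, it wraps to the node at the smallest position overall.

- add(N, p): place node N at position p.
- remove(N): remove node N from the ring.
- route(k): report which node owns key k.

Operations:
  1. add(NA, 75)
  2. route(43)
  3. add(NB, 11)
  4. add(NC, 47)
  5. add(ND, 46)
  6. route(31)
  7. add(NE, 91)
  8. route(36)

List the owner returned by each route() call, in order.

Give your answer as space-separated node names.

Op 1: add NA@75 -> ring=[75:NA]
Op 2: route key 43: smallest pos >= 43 is 75 -> NA
Op 3: add NB@11 -> ring=[11:NB,75:NA]
Op 4: add NC@47 -> ring=[11:NB,47:NC,75:NA]
Op 5: add ND@46 -> ring=[11:NB,46:ND,47:NC,75:NA]
Op 6: route key 31: smallest pos >= 31 is 46 -> ND
Op 7: add NE@91 -> ring=[11:NB,46:ND,47:NC,75:NA,91:NE]
Op 8: route key 36: smallest pos >= 36 is 46 -> ND

Answer: NA ND ND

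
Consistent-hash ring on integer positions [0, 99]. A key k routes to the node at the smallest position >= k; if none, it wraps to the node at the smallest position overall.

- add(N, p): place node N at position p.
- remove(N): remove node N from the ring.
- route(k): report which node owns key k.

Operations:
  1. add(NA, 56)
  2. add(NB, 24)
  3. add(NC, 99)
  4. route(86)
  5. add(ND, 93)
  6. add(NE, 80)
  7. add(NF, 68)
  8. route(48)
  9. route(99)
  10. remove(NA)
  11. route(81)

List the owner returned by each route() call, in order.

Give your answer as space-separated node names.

Op 1: add NA@56 -> ring=[56:NA]
Op 2: add NB@24 -> ring=[24:NB,56:NA]
Op 3: add NC@99 -> ring=[24:NB,56:NA,99:NC]
Op 4: route key 86: smallest pos >= 86 is 99 -> NC
Op 5: add ND@93 -> ring=[24:NB,56:NA,93:ND,99:NC]
Op 6: add NE@80 -> ring=[24:NB,56:NA,80:NE,93:ND,99:NC]
Op 7: add NF@68 -> ring=[24:NB,56:NA,68:NF,80:NE,93:ND,99:NC]
Op 8: route key 48: smallest pos >= 48 is 56 -> NA
Op 9: route key 99: smallest pos >= 99 is 99 -> NC
Op 10: remove NA -> ring=[24:NB,68:NF,80:NE,93:ND,99:NC]
Op 11: route key 81: smallest pos >= 81 is 93 -> ND

Answer: NC NA NC ND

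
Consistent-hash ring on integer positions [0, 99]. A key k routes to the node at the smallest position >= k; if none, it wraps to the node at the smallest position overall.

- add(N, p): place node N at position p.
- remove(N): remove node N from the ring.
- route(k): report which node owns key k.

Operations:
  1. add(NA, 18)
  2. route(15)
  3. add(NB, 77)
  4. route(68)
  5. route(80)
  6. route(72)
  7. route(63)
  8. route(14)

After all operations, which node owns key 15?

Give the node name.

Answer: NA

Derivation:
Op 1: add NA@18 -> ring=[18:NA]
Op 2: route key 15: smallest pos >= 15 is 18 -> NA
Op 3: add NB@77 -> ring=[18:NA,77:NB]
Op 4: route key 68: smallest pos >= 68 is 77 -> NB
Op 5: route key 80: none >= 80, wrap to smallest pos 18 -> NA
Op 6: route key 72: smallest pos >= 72 is 77 -> NB
Op 7: route key 63: smallest pos >= 63 is 77 -> NB
Op 8: route key 14: smallest pos >= 14 is 18 -> NA
Final route key 15: smallest pos >= 15 is 18 -> NA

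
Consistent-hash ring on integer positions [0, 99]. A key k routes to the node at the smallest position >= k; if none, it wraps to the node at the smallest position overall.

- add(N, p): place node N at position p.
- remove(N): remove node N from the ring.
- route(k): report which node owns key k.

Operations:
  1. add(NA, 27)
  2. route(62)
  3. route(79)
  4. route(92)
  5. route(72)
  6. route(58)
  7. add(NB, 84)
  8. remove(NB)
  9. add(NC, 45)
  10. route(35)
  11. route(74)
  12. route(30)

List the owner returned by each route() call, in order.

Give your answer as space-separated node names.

Answer: NA NA NA NA NA NC NA NC

Derivation:
Op 1: add NA@27 -> ring=[27:NA]
Op 2: route key 62: none >= 62, wrap to smallest pos 27 -> NA
Op 3: route key 79: none >= 79, wrap to smallest pos 27 -> NA
Op 4: route key 92: none >= 92, wrap to smallest pos 27 -> NA
Op 5: route key 72: none >= 72, wrap to smallest pos 27 -> NA
Op 6: route key 58: none >= 58, wrap to smallest pos 27 -> NA
Op 7: add NB@84 -> ring=[27:NA,84:NB]
Op 8: remove NB -> ring=[27:NA]
Op 9: add NC@45 -> ring=[27:NA,45:NC]
Op 10: route key 35: smallest pos >= 35 is 45 -> NC
Op 11: route key 74: none >= 74, wrap to smallest pos 27 -> NA
Op 12: route key 30: smallest pos >= 30 is 45 -> NC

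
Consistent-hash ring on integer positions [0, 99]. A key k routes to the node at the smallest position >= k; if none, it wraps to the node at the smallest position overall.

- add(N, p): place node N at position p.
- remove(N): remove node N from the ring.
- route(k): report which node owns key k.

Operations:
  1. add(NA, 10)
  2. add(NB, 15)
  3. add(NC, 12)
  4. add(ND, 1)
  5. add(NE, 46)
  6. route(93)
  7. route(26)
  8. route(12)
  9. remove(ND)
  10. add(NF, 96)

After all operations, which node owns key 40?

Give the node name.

Answer: NE

Derivation:
Op 1: add NA@10 -> ring=[10:NA]
Op 2: add NB@15 -> ring=[10:NA,15:NB]
Op 3: add NC@12 -> ring=[10:NA,12:NC,15:NB]
Op 4: add ND@1 -> ring=[1:ND,10:NA,12:NC,15:NB]
Op 5: add NE@46 -> ring=[1:ND,10:NA,12:NC,15:NB,46:NE]
Op 6: route key 93: none >= 93, wrap to smallest pos 1 -> ND
Op 7: route key 26: smallest pos >= 26 is 46 -> NE
Op 8: route key 12: smallest pos >= 12 is 12 -> NC
Op 9: remove ND -> ring=[10:NA,12:NC,15:NB,46:NE]
Op 10: add NF@96 -> ring=[10:NA,12:NC,15:NB,46:NE,96:NF]
Final route key 40: smallest pos >= 40 is 46 -> NE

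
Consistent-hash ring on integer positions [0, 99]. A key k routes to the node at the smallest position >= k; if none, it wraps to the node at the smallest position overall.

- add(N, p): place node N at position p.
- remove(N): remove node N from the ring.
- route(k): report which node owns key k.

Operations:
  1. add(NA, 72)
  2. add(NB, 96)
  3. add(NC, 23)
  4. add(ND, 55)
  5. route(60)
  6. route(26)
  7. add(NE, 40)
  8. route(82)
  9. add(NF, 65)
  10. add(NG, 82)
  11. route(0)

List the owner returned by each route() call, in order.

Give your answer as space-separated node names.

Op 1: add NA@72 -> ring=[72:NA]
Op 2: add NB@96 -> ring=[72:NA,96:NB]
Op 3: add NC@23 -> ring=[23:NC,72:NA,96:NB]
Op 4: add ND@55 -> ring=[23:NC,55:ND,72:NA,96:NB]
Op 5: route key 60: smallest pos >= 60 is 72 -> NA
Op 6: route key 26: smallest pos >= 26 is 55 -> ND
Op 7: add NE@40 -> ring=[23:NC,40:NE,55:ND,72:NA,96:NB]
Op 8: route key 82: smallest pos >= 82 is 96 -> NB
Op 9: add NF@65 -> ring=[23:NC,40:NE,55:ND,65:NF,72:NA,96:NB]
Op 10: add NG@82 -> ring=[23:NC,40:NE,55:ND,65:NF,72:NA,82:NG,96:NB]
Op 11: route key 0: smallest pos >= 0 is 23 -> NC

Answer: NA ND NB NC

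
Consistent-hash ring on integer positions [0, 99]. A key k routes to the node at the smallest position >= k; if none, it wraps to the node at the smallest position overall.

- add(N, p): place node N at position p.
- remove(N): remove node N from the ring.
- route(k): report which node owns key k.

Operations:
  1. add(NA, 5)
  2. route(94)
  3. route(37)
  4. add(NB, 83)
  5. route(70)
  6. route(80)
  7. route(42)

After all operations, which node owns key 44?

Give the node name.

Op 1: add NA@5 -> ring=[5:NA]
Op 2: route key 94: none >= 94, wrap to smallest pos 5 -> NA
Op 3: route key 37: none >= 37, wrap to smallest pos 5 -> NA
Op 4: add NB@83 -> ring=[5:NA,83:NB]
Op 5: route key 70: smallest pos >= 70 is 83 -> NB
Op 6: route key 80: smallest pos >= 80 is 83 -> NB
Op 7: route key 42: smallest pos >= 42 is 83 -> NB
Final route key 44: smallest pos >= 44 is 83 -> NB

Answer: NB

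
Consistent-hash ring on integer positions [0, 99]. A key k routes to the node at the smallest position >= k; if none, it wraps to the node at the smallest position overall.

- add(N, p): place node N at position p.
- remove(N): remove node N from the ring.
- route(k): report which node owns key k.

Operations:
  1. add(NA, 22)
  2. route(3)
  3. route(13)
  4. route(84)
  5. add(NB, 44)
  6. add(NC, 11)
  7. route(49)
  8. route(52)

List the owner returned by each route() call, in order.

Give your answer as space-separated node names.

Answer: NA NA NA NC NC

Derivation:
Op 1: add NA@22 -> ring=[22:NA]
Op 2: route key 3: smallest pos >= 3 is 22 -> NA
Op 3: route key 13: smallest pos >= 13 is 22 -> NA
Op 4: route key 84: none >= 84, wrap to smallest pos 22 -> NA
Op 5: add NB@44 -> ring=[22:NA,44:NB]
Op 6: add NC@11 -> ring=[11:NC,22:NA,44:NB]
Op 7: route key 49: none >= 49, wrap to smallest pos 11 -> NC
Op 8: route key 52: none >= 52, wrap to smallest pos 11 -> NC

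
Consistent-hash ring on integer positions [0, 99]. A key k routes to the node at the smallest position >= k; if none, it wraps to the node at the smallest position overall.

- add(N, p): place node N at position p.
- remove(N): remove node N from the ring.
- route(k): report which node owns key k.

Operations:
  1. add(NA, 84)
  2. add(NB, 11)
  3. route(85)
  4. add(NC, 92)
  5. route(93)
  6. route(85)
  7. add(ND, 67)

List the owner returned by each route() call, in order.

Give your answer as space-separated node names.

Answer: NB NB NC

Derivation:
Op 1: add NA@84 -> ring=[84:NA]
Op 2: add NB@11 -> ring=[11:NB,84:NA]
Op 3: route key 85: none >= 85, wrap to smallest pos 11 -> NB
Op 4: add NC@92 -> ring=[11:NB,84:NA,92:NC]
Op 5: route key 93: none >= 93, wrap to smallest pos 11 -> NB
Op 6: route key 85: smallest pos >= 85 is 92 -> NC
Op 7: add ND@67 -> ring=[11:NB,67:ND,84:NA,92:NC]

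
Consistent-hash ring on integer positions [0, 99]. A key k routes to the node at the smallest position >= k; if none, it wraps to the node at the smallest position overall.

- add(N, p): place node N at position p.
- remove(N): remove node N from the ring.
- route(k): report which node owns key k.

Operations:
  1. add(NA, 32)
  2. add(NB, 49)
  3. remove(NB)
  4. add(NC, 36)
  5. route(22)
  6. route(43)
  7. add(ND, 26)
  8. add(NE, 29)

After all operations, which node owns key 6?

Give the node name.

Op 1: add NA@32 -> ring=[32:NA]
Op 2: add NB@49 -> ring=[32:NA,49:NB]
Op 3: remove NB -> ring=[32:NA]
Op 4: add NC@36 -> ring=[32:NA,36:NC]
Op 5: route key 22: smallest pos >= 22 is 32 -> NA
Op 6: route key 43: none >= 43, wrap to smallest pos 32 -> NA
Op 7: add ND@26 -> ring=[26:ND,32:NA,36:NC]
Op 8: add NE@29 -> ring=[26:ND,29:NE,32:NA,36:NC]
Final route key 6: smallest pos >= 6 is 26 -> ND

Answer: ND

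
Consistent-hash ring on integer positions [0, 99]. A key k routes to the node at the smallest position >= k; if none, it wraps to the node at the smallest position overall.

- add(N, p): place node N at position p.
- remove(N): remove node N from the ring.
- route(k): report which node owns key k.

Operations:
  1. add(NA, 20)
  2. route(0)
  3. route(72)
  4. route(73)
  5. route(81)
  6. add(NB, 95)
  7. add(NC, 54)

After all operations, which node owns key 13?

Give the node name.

Op 1: add NA@20 -> ring=[20:NA]
Op 2: route key 0: smallest pos >= 0 is 20 -> NA
Op 3: route key 72: none >= 72, wrap to smallest pos 20 -> NA
Op 4: route key 73: none >= 73, wrap to smallest pos 20 -> NA
Op 5: route key 81: none >= 81, wrap to smallest pos 20 -> NA
Op 6: add NB@95 -> ring=[20:NA,95:NB]
Op 7: add NC@54 -> ring=[20:NA,54:NC,95:NB]
Final route key 13: smallest pos >= 13 is 20 -> NA

Answer: NA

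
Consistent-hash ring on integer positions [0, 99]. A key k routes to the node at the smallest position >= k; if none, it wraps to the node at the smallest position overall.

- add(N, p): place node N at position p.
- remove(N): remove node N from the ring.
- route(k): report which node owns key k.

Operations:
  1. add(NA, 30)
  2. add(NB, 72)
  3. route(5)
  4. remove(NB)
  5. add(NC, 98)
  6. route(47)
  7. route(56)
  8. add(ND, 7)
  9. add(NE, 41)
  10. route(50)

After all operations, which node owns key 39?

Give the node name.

Answer: NE

Derivation:
Op 1: add NA@30 -> ring=[30:NA]
Op 2: add NB@72 -> ring=[30:NA,72:NB]
Op 3: route key 5: smallest pos >= 5 is 30 -> NA
Op 4: remove NB -> ring=[30:NA]
Op 5: add NC@98 -> ring=[30:NA,98:NC]
Op 6: route key 47: smallest pos >= 47 is 98 -> NC
Op 7: route key 56: smallest pos >= 56 is 98 -> NC
Op 8: add ND@7 -> ring=[7:ND,30:NA,98:NC]
Op 9: add NE@41 -> ring=[7:ND,30:NA,41:NE,98:NC]
Op 10: route key 50: smallest pos >= 50 is 98 -> NC
Final route key 39: smallest pos >= 39 is 41 -> NE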